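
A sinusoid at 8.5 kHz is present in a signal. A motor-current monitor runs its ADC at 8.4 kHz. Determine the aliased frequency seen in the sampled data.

0.1 kHz

8.5 kHz mod fs = 0.1 kHz.
0.1 kHz ≤ fs/2 = 4.2 kHz, appears at 0.1 kHz.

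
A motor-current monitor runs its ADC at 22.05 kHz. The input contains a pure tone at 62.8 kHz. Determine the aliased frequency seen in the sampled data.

62.8 kHz mod fs = 18.7 kHz.
18.7 kHz > fs/2 = 11.025 kHz, folds to fs − 18.7 kHz = 3.35 kHz.

3.35 kHz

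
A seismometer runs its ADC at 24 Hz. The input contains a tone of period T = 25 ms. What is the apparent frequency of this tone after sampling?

T = 25 ms → f = 1/T = 40 Hz.
40 Hz mod fs = 16 Hz.
16 Hz > fs/2 = 12 Hz, folds to fs − 16 Hz = 8 Hz.

8 Hz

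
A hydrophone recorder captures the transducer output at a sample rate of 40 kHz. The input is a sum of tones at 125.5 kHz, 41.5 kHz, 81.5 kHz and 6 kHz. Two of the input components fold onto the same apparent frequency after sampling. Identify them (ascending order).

fs/2 = 20 kHz.
125.5 kHz mod fs = 5.5 kHz.
5.5 kHz ≤ fs/2 = 20 kHz, appears at 5.5 kHz.
41.5 kHz mod fs = 1.5 kHz.
1.5 kHz ≤ fs/2 = 20 kHz, appears at 1.5 kHz.
81.5 kHz mod fs = 1.5 kHz.
1.5 kHz ≤ fs/2 = 20 kHz, appears at 1.5 kHz.
6 kHz ≤ fs/2 = 20 kHz, passes unchanged.
41.5 kHz and 81.5 kHz both map to 1.5 kHz.

41.5 kHz, 81.5 kHz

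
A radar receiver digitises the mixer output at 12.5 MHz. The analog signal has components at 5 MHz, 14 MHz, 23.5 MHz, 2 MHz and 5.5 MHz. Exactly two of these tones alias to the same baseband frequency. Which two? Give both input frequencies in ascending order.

fs/2 = 6.25 MHz.
5 MHz ≤ fs/2 = 6.25 MHz, passes unchanged.
14 MHz mod fs = 1.5 MHz.
1.5 MHz ≤ fs/2 = 6.25 MHz, appears at 1.5 MHz.
23.5 MHz mod fs = 11 MHz.
11 MHz > fs/2 = 6.25 MHz, folds to fs − 11 MHz = 1.5 MHz.
2 MHz ≤ fs/2 = 6.25 MHz, passes unchanged.
5.5 MHz ≤ fs/2 = 6.25 MHz, passes unchanged.
14 MHz and 23.5 MHz both map to 1.5 MHz.

14 MHz, 23.5 MHz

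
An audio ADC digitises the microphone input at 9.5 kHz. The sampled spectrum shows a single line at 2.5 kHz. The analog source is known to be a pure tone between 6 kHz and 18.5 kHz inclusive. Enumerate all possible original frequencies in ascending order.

7 kHz, 12 kHz, 16.5 kHz

Frequencies that alias to 2.5 kHz are k·fs ± 2.5 kHz for integer k ≥ 0.
k=0: 2.5 kHz.
k=1: 7 kHz, 12 kHz.
k=2: 16.5 kHz, 21.5 kHz.
k=3: 26 kHz, 31 kHz.
Within [6 kHz, 18.5 kHz]: 7 kHz, 12 kHz, 16.5 kHz.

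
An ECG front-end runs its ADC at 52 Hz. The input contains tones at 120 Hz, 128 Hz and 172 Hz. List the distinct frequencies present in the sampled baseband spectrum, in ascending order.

fs/2 = 26 Hz.
120 Hz mod fs = 16 Hz.
16 Hz ≤ fs/2 = 26 Hz, appears at 16 Hz.
128 Hz mod fs = 24 Hz.
24 Hz ≤ fs/2 = 26 Hz, appears at 24 Hz.
172 Hz mod fs = 16 Hz.
16 Hz ≤ fs/2 = 26 Hz, appears at 16 Hz.
Distinct values: {16 Hz, 24 Hz}.

16 Hz, 24 Hz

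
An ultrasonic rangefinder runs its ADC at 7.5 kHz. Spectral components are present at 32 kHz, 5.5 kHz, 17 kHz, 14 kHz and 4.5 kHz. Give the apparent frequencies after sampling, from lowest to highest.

fs/2 = 3.75 kHz.
32 kHz mod fs = 2 kHz.
2 kHz ≤ fs/2 = 3.75 kHz, appears at 2 kHz.
5.5 kHz > fs/2 = 3.75 kHz, folds to fs − 5.5 kHz = 2 kHz.
17 kHz mod fs = 2 kHz.
2 kHz ≤ fs/2 = 3.75 kHz, appears at 2 kHz.
14 kHz mod fs = 6.5 kHz.
6.5 kHz > fs/2 = 3.75 kHz, folds to fs − 6.5 kHz = 1 kHz.
4.5 kHz > fs/2 = 3.75 kHz, folds to fs − 4.5 kHz = 3 kHz.
Distinct values: {1 kHz, 2 kHz, 3 kHz}.

1 kHz, 2 kHz, 3 kHz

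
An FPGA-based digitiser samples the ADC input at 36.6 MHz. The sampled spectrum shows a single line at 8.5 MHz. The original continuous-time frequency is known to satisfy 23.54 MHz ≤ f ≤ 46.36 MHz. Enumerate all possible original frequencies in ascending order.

28.1 MHz, 45.1 MHz

Frequencies that alias to 8.5 MHz are k·fs ± 8.5 MHz for integer k ≥ 0.
k=0: 8.5 MHz.
k=1: 28.1 MHz, 45.1 MHz.
k=2: 64.7 MHz, 81.7 MHz.
Within [23.54 MHz, 46.36 MHz]: 28.1 MHz, 45.1 MHz.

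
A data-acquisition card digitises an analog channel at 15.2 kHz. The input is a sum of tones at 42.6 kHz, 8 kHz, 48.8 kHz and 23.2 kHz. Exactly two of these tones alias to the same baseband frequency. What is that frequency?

fs/2 = 7.6 kHz.
42.6 kHz mod fs = 12.2 kHz.
12.2 kHz > fs/2 = 7.6 kHz, folds to fs − 12.2 kHz = 3 kHz.
8 kHz > fs/2 = 7.6 kHz, folds to fs − 8 kHz = 7.2 kHz.
48.8 kHz mod fs = 3.2 kHz.
3.2 kHz ≤ fs/2 = 7.6 kHz, appears at 3.2 kHz.
23.2 kHz mod fs = 8 kHz.
8 kHz > fs/2 = 7.6 kHz, folds to fs − 8 kHz = 7.2 kHz.
8 kHz and 23.2 kHz both map to 7.2 kHz.

7.2 kHz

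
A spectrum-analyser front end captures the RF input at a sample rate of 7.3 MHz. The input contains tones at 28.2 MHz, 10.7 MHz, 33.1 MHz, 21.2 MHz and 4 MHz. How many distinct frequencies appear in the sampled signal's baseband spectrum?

4

fs/2 = 3.65 MHz.
28.2 MHz mod fs = 6.3 MHz.
6.3 MHz > fs/2 = 3.65 MHz, folds to fs − 6.3 MHz = 1 MHz.
10.7 MHz mod fs = 3.4 MHz.
3.4 MHz ≤ fs/2 = 3.65 MHz, appears at 3.4 MHz.
33.1 MHz mod fs = 3.9 MHz.
3.9 MHz > fs/2 = 3.65 MHz, folds to fs − 3.9 MHz = 3.4 MHz.
21.2 MHz mod fs = 6.6 MHz.
6.6 MHz > fs/2 = 3.65 MHz, folds to fs − 6.6 MHz = 0.7 MHz.
4 MHz > fs/2 = 3.65 MHz, folds to fs − 4 MHz = 3.3 MHz.
Distinct values: {0.7 MHz, 1 MHz, 3.3 MHz, 3.4 MHz} → 4.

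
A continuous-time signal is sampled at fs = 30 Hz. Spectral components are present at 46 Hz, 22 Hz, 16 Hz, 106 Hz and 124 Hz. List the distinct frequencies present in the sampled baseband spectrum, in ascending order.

fs/2 = 15 Hz.
46 Hz mod fs = 16 Hz.
16 Hz > fs/2 = 15 Hz, folds to fs − 16 Hz = 14 Hz.
22 Hz > fs/2 = 15 Hz, folds to fs − 22 Hz = 8 Hz.
16 Hz > fs/2 = 15 Hz, folds to fs − 16 Hz = 14 Hz.
106 Hz mod fs = 16 Hz.
16 Hz > fs/2 = 15 Hz, folds to fs − 16 Hz = 14 Hz.
124 Hz mod fs = 4 Hz.
4 Hz ≤ fs/2 = 15 Hz, appears at 4 Hz.
Distinct values: {4 Hz, 8 Hz, 14 Hz}.

4 Hz, 8 Hz, 14 Hz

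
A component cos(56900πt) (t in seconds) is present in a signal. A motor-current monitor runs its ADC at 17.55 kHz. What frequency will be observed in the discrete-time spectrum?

ω = 56900π rad/s → f = ω/(2π) = 28450 Hz = 28.45 kHz.
28.45 kHz mod fs = 10.9 kHz.
10.9 kHz > fs/2 = 8.775 kHz, folds to fs − 10.9 kHz = 6.65 kHz.

6.65 kHz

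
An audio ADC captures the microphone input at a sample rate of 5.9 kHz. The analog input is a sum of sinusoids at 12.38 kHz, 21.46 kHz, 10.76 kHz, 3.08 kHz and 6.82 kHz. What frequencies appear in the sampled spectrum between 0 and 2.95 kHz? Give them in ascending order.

0.58 kHz, 0.92 kHz, 1.04 kHz, 2.14 kHz, 2.82 kHz

fs/2 = 2.95 kHz.
12.38 kHz mod fs = 0.58 kHz.
0.58 kHz ≤ fs/2 = 2.95 kHz, appears at 0.58 kHz.
21.46 kHz mod fs = 3.76 kHz.
3.76 kHz > fs/2 = 2.95 kHz, folds to fs − 3.76 kHz = 2.14 kHz.
10.76 kHz mod fs = 4.86 kHz.
4.86 kHz > fs/2 = 2.95 kHz, folds to fs − 4.86 kHz = 1.04 kHz.
3.08 kHz > fs/2 = 2.95 kHz, folds to fs − 3.08 kHz = 2.82 kHz.
6.82 kHz mod fs = 0.92 kHz.
0.92 kHz ≤ fs/2 = 2.95 kHz, appears at 0.92 kHz.
Distinct values: {0.58 kHz, 0.92 kHz, 1.04 kHz, 2.14 kHz, 2.82 kHz}.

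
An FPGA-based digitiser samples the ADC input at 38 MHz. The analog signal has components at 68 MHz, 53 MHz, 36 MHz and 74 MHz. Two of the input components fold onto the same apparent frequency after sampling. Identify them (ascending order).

fs/2 = 19 MHz.
68 MHz mod fs = 30 MHz.
30 MHz > fs/2 = 19 MHz, folds to fs − 30 MHz = 8 MHz.
53 MHz mod fs = 15 MHz.
15 MHz ≤ fs/2 = 19 MHz, appears at 15 MHz.
36 MHz > fs/2 = 19 MHz, folds to fs − 36 MHz = 2 MHz.
74 MHz mod fs = 36 MHz.
36 MHz > fs/2 = 19 MHz, folds to fs − 36 MHz = 2 MHz.
36 MHz and 74 MHz both map to 2 MHz.

36 MHz, 74 MHz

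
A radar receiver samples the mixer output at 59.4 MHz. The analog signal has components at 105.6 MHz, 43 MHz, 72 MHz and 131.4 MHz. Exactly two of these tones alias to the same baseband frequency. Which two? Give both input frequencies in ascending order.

fs/2 = 29.7 MHz.
105.6 MHz mod fs = 46.2 MHz.
46.2 MHz > fs/2 = 29.7 MHz, folds to fs − 46.2 MHz = 13.2 MHz.
43 MHz > fs/2 = 29.7 MHz, folds to fs − 43 MHz = 16.4 MHz.
72 MHz mod fs = 12.6 MHz.
12.6 MHz ≤ fs/2 = 29.7 MHz, appears at 12.6 MHz.
131.4 MHz mod fs = 12.6 MHz.
12.6 MHz ≤ fs/2 = 29.7 MHz, appears at 12.6 MHz.
72 MHz and 131.4 MHz both map to 12.6 MHz.

72 MHz, 131.4 MHz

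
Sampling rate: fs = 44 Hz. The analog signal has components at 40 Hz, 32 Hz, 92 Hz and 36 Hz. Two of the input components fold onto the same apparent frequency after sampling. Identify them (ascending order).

fs/2 = 22 Hz.
40 Hz > fs/2 = 22 Hz, folds to fs − 40 Hz = 4 Hz.
32 Hz > fs/2 = 22 Hz, folds to fs − 32 Hz = 12 Hz.
92 Hz mod fs = 4 Hz.
4 Hz ≤ fs/2 = 22 Hz, appears at 4 Hz.
36 Hz > fs/2 = 22 Hz, folds to fs − 36 Hz = 8 Hz.
40 Hz and 92 Hz both map to 4 Hz.

40 Hz, 92 Hz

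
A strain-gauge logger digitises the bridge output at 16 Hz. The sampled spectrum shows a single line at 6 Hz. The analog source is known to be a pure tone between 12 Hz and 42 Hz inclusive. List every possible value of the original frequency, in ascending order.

Frequencies that alias to 6 Hz are k·fs ± 6 Hz for integer k ≥ 0.
k=0: 6 Hz.
k=1: 10 Hz, 22 Hz.
k=2: 26 Hz, 38 Hz.
k=3: 42 Hz, 54 Hz.
k=4: 58 Hz, 70 Hz.
Within [12 Hz, 42 Hz]: 22 Hz, 26 Hz, 38 Hz, 42 Hz.

22 Hz, 26 Hz, 38 Hz, 42 Hz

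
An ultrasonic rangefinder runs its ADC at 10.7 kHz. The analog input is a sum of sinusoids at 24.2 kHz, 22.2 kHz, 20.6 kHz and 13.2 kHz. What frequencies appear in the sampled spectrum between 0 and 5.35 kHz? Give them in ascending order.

fs/2 = 5.35 kHz.
24.2 kHz mod fs = 2.8 kHz.
2.8 kHz ≤ fs/2 = 5.35 kHz, appears at 2.8 kHz.
22.2 kHz mod fs = 0.8 kHz.
0.8 kHz ≤ fs/2 = 5.35 kHz, appears at 0.8 kHz.
20.6 kHz mod fs = 9.9 kHz.
9.9 kHz > fs/2 = 5.35 kHz, folds to fs − 9.9 kHz = 0.8 kHz.
13.2 kHz mod fs = 2.5 kHz.
2.5 kHz ≤ fs/2 = 5.35 kHz, appears at 2.5 kHz.
Distinct values: {0.8 kHz, 2.5 kHz, 2.8 kHz}.

0.8 kHz, 2.5 kHz, 2.8 kHz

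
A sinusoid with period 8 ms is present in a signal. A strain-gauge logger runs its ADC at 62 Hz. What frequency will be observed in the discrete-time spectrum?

1 Hz

T = 8 ms → f = 1/T = 125 Hz.
125 Hz mod fs = 1 Hz.
1 Hz ≤ fs/2 = 31 Hz, appears at 1 Hz.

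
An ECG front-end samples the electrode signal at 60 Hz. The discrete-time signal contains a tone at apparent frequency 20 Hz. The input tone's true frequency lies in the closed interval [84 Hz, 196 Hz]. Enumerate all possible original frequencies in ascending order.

Frequencies that alias to 20 Hz are k·fs ± 20 Hz for integer k ≥ 0.
k=0: 20 Hz.
k=1: 40 Hz, 80 Hz.
k=2: 100 Hz, 140 Hz.
k=3: 160 Hz, 200 Hz.
k=4: 220 Hz, 260 Hz.
Within [84 Hz, 196 Hz]: 100 Hz, 140 Hz, 160 Hz.

100 Hz, 140 Hz, 160 Hz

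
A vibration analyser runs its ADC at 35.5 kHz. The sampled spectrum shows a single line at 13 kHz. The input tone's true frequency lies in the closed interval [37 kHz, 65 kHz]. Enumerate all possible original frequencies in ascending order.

Frequencies that alias to 13 kHz are k·fs ± 13 kHz for integer k ≥ 0.
k=0: 13 kHz.
k=1: 22.5 kHz, 48.5 kHz.
k=2: 58 kHz, 84 kHz.
k=3: 93.5 kHz, 119.5 kHz.
Within [37 kHz, 65 kHz]: 48.5 kHz, 58 kHz.

48.5 kHz, 58 kHz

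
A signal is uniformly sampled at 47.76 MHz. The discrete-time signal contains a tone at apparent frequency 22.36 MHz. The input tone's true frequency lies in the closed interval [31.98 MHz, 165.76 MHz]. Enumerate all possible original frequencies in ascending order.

Frequencies that alias to 22.36 MHz are k·fs ± 22.36 MHz for integer k ≥ 0.
k=0: 22.36 MHz.
k=1: 25.4 MHz, 70.12 MHz.
k=2: 73.16 MHz, 117.88 MHz.
k=3: 120.92 MHz, 165.64 MHz.
k=4: 168.68 MHz, 213.4 MHz.
Within [31.98 MHz, 165.76 MHz]: 70.12 MHz, 73.16 MHz, 117.88 MHz, 120.92 MHz, 165.64 MHz.

70.12 MHz, 73.16 MHz, 117.88 MHz, 120.92 MHz, 165.64 MHz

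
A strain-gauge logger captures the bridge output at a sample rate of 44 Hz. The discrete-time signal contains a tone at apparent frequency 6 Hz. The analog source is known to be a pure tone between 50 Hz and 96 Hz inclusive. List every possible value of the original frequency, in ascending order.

50 Hz, 82 Hz, 94 Hz

Frequencies that alias to 6 Hz are k·fs ± 6 Hz for integer k ≥ 0.
k=0: 6 Hz.
k=1: 38 Hz, 50 Hz.
k=2: 82 Hz, 94 Hz.
k=3: 126 Hz, 138 Hz.
Within [50 Hz, 96 Hz]: 50 Hz, 82 Hz, 94 Hz.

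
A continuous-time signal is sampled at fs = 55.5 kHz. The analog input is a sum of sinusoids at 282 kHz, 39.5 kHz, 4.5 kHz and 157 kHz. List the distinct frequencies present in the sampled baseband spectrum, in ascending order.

4.5 kHz, 9.5 kHz, 16 kHz

fs/2 = 27.75 kHz.
282 kHz mod fs = 4.5 kHz.
4.5 kHz ≤ fs/2 = 27.75 kHz, appears at 4.5 kHz.
39.5 kHz > fs/2 = 27.75 kHz, folds to fs − 39.5 kHz = 16 kHz.
4.5 kHz ≤ fs/2 = 27.75 kHz, passes unchanged.
157 kHz mod fs = 46 kHz.
46 kHz > fs/2 = 27.75 kHz, folds to fs − 46 kHz = 9.5 kHz.
Distinct values: {4.5 kHz, 9.5 kHz, 16 kHz}.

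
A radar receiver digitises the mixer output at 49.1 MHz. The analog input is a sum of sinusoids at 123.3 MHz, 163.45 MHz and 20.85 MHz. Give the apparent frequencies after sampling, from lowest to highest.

fs/2 = 24.55 MHz.
123.3 MHz mod fs = 25.1 MHz.
25.1 MHz > fs/2 = 24.55 MHz, folds to fs − 25.1 MHz = 24 MHz.
163.45 MHz mod fs = 16.15 MHz.
16.15 MHz ≤ fs/2 = 24.55 MHz, appears at 16.15 MHz.
20.85 MHz ≤ fs/2 = 24.55 MHz, passes unchanged.
Distinct values: {16.15 MHz, 20.85 MHz, 24 MHz}.

16.15 MHz, 20.85 MHz, 24 MHz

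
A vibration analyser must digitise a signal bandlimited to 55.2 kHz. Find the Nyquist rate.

110.4 kHz

Nyquist rate = 2 × 55.2 kHz = 110.4 kHz.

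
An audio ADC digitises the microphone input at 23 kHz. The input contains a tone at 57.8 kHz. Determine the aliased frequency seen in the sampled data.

57.8 kHz mod fs = 11.8 kHz.
11.8 kHz > fs/2 = 11.5 kHz, folds to fs − 11.8 kHz = 11.2 kHz.

11.2 kHz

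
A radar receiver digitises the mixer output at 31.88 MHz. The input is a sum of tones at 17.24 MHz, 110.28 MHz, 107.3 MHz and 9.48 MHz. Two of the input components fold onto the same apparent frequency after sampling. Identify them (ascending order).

17.24 MHz, 110.28 MHz

fs/2 = 15.94 MHz.
17.24 MHz > fs/2 = 15.94 MHz, folds to fs − 17.24 MHz = 14.64 MHz.
110.28 MHz mod fs = 14.64 MHz.
14.64 MHz ≤ fs/2 = 15.94 MHz, appears at 14.64 MHz.
107.3 MHz mod fs = 11.66 MHz.
11.66 MHz ≤ fs/2 = 15.94 MHz, appears at 11.66 MHz.
9.48 MHz ≤ fs/2 = 15.94 MHz, passes unchanged.
17.24 MHz and 110.28 MHz both map to 14.64 MHz.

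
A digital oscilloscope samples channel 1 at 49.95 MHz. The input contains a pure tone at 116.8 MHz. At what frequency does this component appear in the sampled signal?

16.9 MHz

116.8 MHz mod fs = 16.9 MHz.
16.9 MHz ≤ fs/2 = 24.975 MHz, appears at 16.9 MHz.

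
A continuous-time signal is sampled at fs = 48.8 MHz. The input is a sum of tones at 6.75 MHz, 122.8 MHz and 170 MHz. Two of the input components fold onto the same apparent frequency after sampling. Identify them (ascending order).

fs/2 = 24.4 MHz.
6.75 MHz ≤ fs/2 = 24.4 MHz, passes unchanged.
122.8 MHz mod fs = 25.2 MHz.
25.2 MHz > fs/2 = 24.4 MHz, folds to fs − 25.2 MHz = 23.6 MHz.
170 MHz mod fs = 23.6 MHz.
23.6 MHz ≤ fs/2 = 24.4 MHz, appears at 23.6 MHz.
122.8 MHz and 170 MHz both map to 23.6 MHz.

122.8 MHz, 170 MHz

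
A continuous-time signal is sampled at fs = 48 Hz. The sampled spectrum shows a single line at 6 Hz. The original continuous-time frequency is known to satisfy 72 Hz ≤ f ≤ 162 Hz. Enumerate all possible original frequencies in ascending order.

Frequencies that alias to 6 Hz are k·fs ± 6 Hz for integer k ≥ 0.
k=0: 6 Hz.
k=1: 42 Hz, 54 Hz.
k=2: 90 Hz, 102 Hz.
k=3: 138 Hz, 150 Hz.
k=4: 186 Hz, 198 Hz.
Within [72 Hz, 162 Hz]: 90 Hz, 102 Hz, 138 Hz, 150 Hz.

90 Hz, 102 Hz, 138 Hz, 150 Hz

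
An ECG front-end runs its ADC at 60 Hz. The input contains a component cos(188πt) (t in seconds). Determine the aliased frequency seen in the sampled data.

26 Hz

ω = 188π rad/s → f = ω/(2π) = 94 Hz.
94 Hz mod fs = 34 Hz.
34 Hz > fs/2 = 30 Hz, folds to fs − 34 Hz = 26 Hz.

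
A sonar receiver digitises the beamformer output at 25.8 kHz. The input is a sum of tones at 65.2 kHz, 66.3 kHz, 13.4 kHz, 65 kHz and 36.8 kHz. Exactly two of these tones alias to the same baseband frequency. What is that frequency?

fs/2 = 12.9 kHz.
65.2 kHz mod fs = 13.6 kHz.
13.6 kHz > fs/2 = 12.9 kHz, folds to fs − 13.6 kHz = 12.2 kHz.
66.3 kHz mod fs = 14.7 kHz.
14.7 kHz > fs/2 = 12.9 kHz, folds to fs − 14.7 kHz = 11.1 kHz.
13.4 kHz > fs/2 = 12.9 kHz, folds to fs − 13.4 kHz = 12.4 kHz.
65 kHz mod fs = 13.4 kHz.
13.4 kHz > fs/2 = 12.9 kHz, folds to fs − 13.4 kHz = 12.4 kHz.
36.8 kHz mod fs = 11 kHz.
11 kHz ≤ fs/2 = 12.9 kHz, appears at 11 kHz.
13.4 kHz and 65 kHz both map to 12.4 kHz.

12.4 kHz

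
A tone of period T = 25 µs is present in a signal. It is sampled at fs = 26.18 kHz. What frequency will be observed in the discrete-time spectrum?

12.36 kHz

T = 25 µs → f = 1/T = 40 kHz.
40 kHz mod fs = 13.82 kHz.
13.82 kHz > fs/2 = 13.09 kHz, folds to fs − 13.82 kHz = 12.36 kHz.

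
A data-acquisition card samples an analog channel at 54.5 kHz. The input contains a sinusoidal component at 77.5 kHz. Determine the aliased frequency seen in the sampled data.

77.5 kHz mod fs = 23 kHz.
23 kHz ≤ fs/2 = 27.25 kHz, appears at 23 kHz.

23 kHz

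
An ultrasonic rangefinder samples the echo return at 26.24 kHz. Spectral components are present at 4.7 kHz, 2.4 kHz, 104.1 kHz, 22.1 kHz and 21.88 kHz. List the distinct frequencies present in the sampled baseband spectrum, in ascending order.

0.86 kHz, 2.4 kHz, 4.14 kHz, 4.36 kHz, 4.7 kHz

fs/2 = 13.12 kHz.
4.7 kHz ≤ fs/2 = 13.12 kHz, passes unchanged.
2.4 kHz ≤ fs/2 = 13.12 kHz, passes unchanged.
104.1 kHz mod fs = 25.38 kHz.
25.38 kHz > fs/2 = 13.12 kHz, folds to fs − 25.38 kHz = 0.86 kHz.
22.1 kHz > fs/2 = 13.12 kHz, folds to fs − 22.1 kHz = 4.14 kHz.
21.88 kHz > fs/2 = 13.12 kHz, folds to fs − 21.88 kHz = 4.36 kHz.
Distinct values: {0.86 kHz, 2.4 kHz, 4.14 kHz, 4.36 kHz, 4.7 kHz}.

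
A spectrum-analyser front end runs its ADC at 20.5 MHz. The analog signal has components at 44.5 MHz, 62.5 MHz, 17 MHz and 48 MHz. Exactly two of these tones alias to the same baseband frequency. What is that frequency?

3.5 MHz

fs/2 = 10.25 MHz.
44.5 MHz mod fs = 3.5 MHz.
3.5 MHz ≤ fs/2 = 10.25 MHz, appears at 3.5 MHz.
62.5 MHz mod fs = 1 MHz.
1 MHz ≤ fs/2 = 10.25 MHz, appears at 1 MHz.
17 MHz > fs/2 = 10.25 MHz, folds to fs − 17 MHz = 3.5 MHz.
48 MHz mod fs = 7 MHz.
7 MHz ≤ fs/2 = 10.25 MHz, appears at 7 MHz.
17 MHz and 44.5 MHz both map to 3.5 MHz.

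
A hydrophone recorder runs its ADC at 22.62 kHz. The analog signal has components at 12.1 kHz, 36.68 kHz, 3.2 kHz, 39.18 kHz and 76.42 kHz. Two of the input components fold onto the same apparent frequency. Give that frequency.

fs/2 = 11.31 kHz.
12.1 kHz > fs/2 = 11.31 kHz, folds to fs − 12.1 kHz = 10.52 kHz.
36.68 kHz mod fs = 14.06 kHz.
14.06 kHz > fs/2 = 11.31 kHz, folds to fs − 14.06 kHz = 8.56 kHz.
3.2 kHz ≤ fs/2 = 11.31 kHz, passes unchanged.
39.18 kHz mod fs = 16.56 kHz.
16.56 kHz > fs/2 = 11.31 kHz, folds to fs − 16.56 kHz = 6.06 kHz.
76.42 kHz mod fs = 8.56 kHz.
8.56 kHz ≤ fs/2 = 11.31 kHz, appears at 8.56 kHz.
36.68 kHz and 76.42 kHz both map to 8.56 kHz.

8.56 kHz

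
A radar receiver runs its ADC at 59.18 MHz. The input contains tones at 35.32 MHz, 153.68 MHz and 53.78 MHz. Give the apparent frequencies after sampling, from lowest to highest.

5.4 MHz, 23.86 MHz

fs/2 = 29.59 MHz.
35.32 MHz > fs/2 = 29.59 MHz, folds to fs − 35.32 MHz = 23.86 MHz.
153.68 MHz mod fs = 35.32 MHz.
35.32 MHz > fs/2 = 29.59 MHz, folds to fs − 35.32 MHz = 23.86 MHz.
53.78 MHz > fs/2 = 29.59 MHz, folds to fs − 53.78 MHz = 5.4 MHz.
Distinct values: {5.4 MHz, 23.86 MHz}.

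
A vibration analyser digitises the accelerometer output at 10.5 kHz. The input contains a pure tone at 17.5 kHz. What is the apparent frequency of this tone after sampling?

17.5 kHz mod fs = 7 kHz.
7 kHz > fs/2 = 5.25 kHz, folds to fs − 7 kHz = 3.5 kHz.

3.5 kHz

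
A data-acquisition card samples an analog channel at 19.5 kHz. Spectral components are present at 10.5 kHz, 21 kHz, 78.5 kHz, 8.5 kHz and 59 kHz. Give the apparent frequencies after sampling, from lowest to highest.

fs/2 = 9.75 kHz.
10.5 kHz > fs/2 = 9.75 kHz, folds to fs − 10.5 kHz = 9 kHz.
21 kHz mod fs = 1.5 kHz.
1.5 kHz ≤ fs/2 = 9.75 kHz, appears at 1.5 kHz.
78.5 kHz mod fs = 0.5 kHz.
0.5 kHz ≤ fs/2 = 9.75 kHz, appears at 0.5 kHz.
8.5 kHz ≤ fs/2 = 9.75 kHz, passes unchanged.
59 kHz mod fs = 0.5 kHz.
0.5 kHz ≤ fs/2 = 9.75 kHz, appears at 0.5 kHz.
Distinct values: {0.5 kHz, 1.5 kHz, 8.5 kHz, 9 kHz}.

0.5 kHz, 1.5 kHz, 8.5 kHz, 9 kHz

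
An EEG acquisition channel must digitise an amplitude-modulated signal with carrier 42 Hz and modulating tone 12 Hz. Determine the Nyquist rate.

AM sidebands sit at fc ± fm = 30 Hz and 54 Hz.
Highest-frequency component: 54 Hz.
Nyquist rate = 2 × 54 Hz = 108 Hz.

108 Hz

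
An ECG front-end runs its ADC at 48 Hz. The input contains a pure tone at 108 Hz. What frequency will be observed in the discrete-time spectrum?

108 Hz mod fs = 12 Hz.
12 Hz ≤ fs/2 = 24 Hz, appears at 12 Hz.

12 Hz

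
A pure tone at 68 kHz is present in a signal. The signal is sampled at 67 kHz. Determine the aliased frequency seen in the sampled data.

1 kHz

68 kHz mod fs = 1 kHz.
1 kHz ≤ fs/2 = 33.5 kHz, appears at 1 kHz.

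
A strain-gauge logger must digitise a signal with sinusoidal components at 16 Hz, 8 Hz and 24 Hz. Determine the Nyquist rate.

Highest-frequency component: 24 Hz.
Nyquist rate = 2 × 24 Hz = 48 Hz.

48 Hz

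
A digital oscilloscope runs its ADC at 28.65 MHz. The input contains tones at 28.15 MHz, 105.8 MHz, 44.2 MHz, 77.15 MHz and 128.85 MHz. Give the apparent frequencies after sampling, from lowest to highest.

0.5 MHz, 8.8 MHz, 13.1 MHz, 14.25 MHz

fs/2 = 14.325 MHz.
28.15 MHz > fs/2 = 14.325 MHz, folds to fs − 28.15 MHz = 0.5 MHz.
105.8 MHz mod fs = 19.85 MHz.
19.85 MHz > fs/2 = 14.325 MHz, folds to fs − 19.85 MHz = 8.8 MHz.
44.2 MHz mod fs = 15.55 MHz.
15.55 MHz > fs/2 = 14.325 MHz, folds to fs − 15.55 MHz = 13.1 MHz.
77.15 MHz mod fs = 19.85 MHz.
19.85 MHz > fs/2 = 14.325 MHz, folds to fs − 19.85 MHz = 8.8 MHz.
128.85 MHz mod fs = 14.25 MHz.
14.25 MHz ≤ fs/2 = 14.325 MHz, appears at 14.25 MHz.
Distinct values: {0.5 MHz, 8.8 MHz, 13.1 MHz, 14.25 MHz}.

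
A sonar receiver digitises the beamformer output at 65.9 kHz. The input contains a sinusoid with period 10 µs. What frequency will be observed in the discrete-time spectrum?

T = 10 µs → f = 1/T = 100 kHz.
100 kHz mod fs = 34.1 kHz.
34.1 kHz > fs/2 = 32.95 kHz, folds to fs − 34.1 kHz = 31.8 kHz.

31.8 kHz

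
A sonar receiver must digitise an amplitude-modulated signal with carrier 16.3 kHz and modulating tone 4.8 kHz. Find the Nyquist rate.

AM sidebands sit at fc ± fm = 11.5 kHz and 21.1 kHz.
Highest-frequency component: 21.1 kHz.
Nyquist rate = 2 × 21.1 kHz = 42.2 kHz.

42.2 kHz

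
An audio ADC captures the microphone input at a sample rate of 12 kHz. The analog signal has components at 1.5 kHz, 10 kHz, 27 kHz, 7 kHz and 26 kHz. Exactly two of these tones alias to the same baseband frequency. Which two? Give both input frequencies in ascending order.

10 kHz, 26 kHz

fs/2 = 6 kHz.
1.5 kHz ≤ fs/2 = 6 kHz, passes unchanged.
10 kHz > fs/2 = 6 kHz, folds to fs − 10 kHz = 2 kHz.
27 kHz mod fs = 3 kHz.
3 kHz ≤ fs/2 = 6 kHz, appears at 3 kHz.
7 kHz > fs/2 = 6 kHz, folds to fs − 7 kHz = 5 kHz.
26 kHz mod fs = 2 kHz.
2 kHz ≤ fs/2 = 6 kHz, appears at 2 kHz.
10 kHz and 26 kHz both map to 2 kHz.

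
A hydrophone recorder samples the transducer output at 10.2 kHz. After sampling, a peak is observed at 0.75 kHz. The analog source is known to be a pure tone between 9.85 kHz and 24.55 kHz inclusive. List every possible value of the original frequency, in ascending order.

10.95 kHz, 19.65 kHz, 21.15 kHz

Frequencies that alias to 0.75 kHz are k·fs ± 0.75 kHz for integer k ≥ 0.
k=0: 0.75 kHz.
k=1: 9.45 kHz, 10.95 kHz.
k=2: 19.65 kHz, 21.15 kHz.
k=3: 29.85 kHz, 31.35 kHz.
Within [9.85 kHz, 24.55 kHz]: 10.95 kHz, 19.65 kHz, 21.15 kHz.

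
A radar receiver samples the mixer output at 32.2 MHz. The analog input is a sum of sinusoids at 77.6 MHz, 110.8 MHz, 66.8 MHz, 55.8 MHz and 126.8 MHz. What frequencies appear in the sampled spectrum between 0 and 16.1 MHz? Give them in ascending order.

fs/2 = 16.1 MHz.
77.6 MHz mod fs = 13.2 MHz.
13.2 MHz ≤ fs/2 = 16.1 MHz, appears at 13.2 MHz.
110.8 MHz mod fs = 14.2 MHz.
14.2 MHz ≤ fs/2 = 16.1 MHz, appears at 14.2 MHz.
66.8 MHz mod fs = 2.4 MHz.
2.4 MHz ≤ fs/2 = 16.1 MHz, appears at 2.4 MHz.
55.8 MHz mod fs = 23.6 MHz.
23.6 MHz > fs/2 = 16.1 MHz, folds to fs − 23.6 MHz = 8.6 MHz.
126.8 MHz mod fs = 30.2 MHz.
30.2 MHz > fs/2 = 16.1 MHz, folds to fs − 30.2 MHz = 2 MHz.
Distinct values: {2 MHz, 2.4 MHz, 8.6 MHz, 13.2 MHz, 14.2 MHz}.

2 MHz, 2.4 MHz, 8.6 MHz, 13.2 MHz, 14.2 MHz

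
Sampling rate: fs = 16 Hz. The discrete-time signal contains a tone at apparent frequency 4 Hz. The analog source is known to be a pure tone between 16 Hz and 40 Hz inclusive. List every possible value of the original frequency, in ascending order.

20 Hz, 28 Hz, 36 Hz

Frequencies that alias to 4 Hz are k·fs ± 4 Hz for integer k ≥ 0.
k=0: 4 Hz.
k=1: 12 Hz, 20 Hz.
k=2: 28 Hz, 36 Hz.
k=3: 44 Hz, 52 Hz.
Within [16 Hz, 40 Hz]: 20 Hz, 28 Hz, 36 Hz.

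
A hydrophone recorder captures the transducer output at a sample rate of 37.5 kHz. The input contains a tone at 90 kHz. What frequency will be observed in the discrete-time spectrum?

15 kHz

90 kHz mod fs = 15 kHz.
15 kHz ≤ fs/2 = 18.75 kHz, appears at 15 kHz.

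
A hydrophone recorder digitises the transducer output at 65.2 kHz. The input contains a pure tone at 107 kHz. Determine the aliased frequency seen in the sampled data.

23.4 kHz

107 kHz mod fs = 41.8 kHz.
41.8 kHz > fs/2 = 32.6 kHz, folds to fs − 41.8 kHz = 23.4 kHz.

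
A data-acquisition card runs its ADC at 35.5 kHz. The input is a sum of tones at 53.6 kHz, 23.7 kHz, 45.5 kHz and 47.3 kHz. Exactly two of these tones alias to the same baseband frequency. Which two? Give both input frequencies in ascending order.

23.7 kHz, 47.3 kHz

fs/2 = 17.75 kHz.
53.6 kHz mod fs = 18.1 kHz.
18.1 kHz > fs/2 = 17.75 kHz, folds to fs − 18.1 kHz = 17.4 kHz.
23.7 kHz > fs/2 = 17.75 kHz, folds to fs − 23.7 kHz = 11.8 kHz.
45.5 kHz mod fs = 10 kHz.
10 kHz ≤ fs/2 = 17.75 kHz, appears at 10 kHz.
47.3 kHz mod fs = 11.8 kHz.
11.8 kHz ≤ fs/2 = 17.75 kHz, appears at 11.8 kHz.
23.7 kHz and 47.3 kHz both map to 11.8 kHz.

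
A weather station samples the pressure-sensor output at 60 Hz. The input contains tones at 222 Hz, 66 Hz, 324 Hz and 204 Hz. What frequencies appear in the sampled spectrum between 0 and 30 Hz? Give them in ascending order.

6 Hz, 18 Hz, 24 Hz

fs/2 = 30 Hz.
222 Hz mod fs = 42 Hz.
42 Hz > fs/2 = 30 Hz, folds to fs − 42 Hz = 18 Hz.
66 Hz mod fs = 6 Hz.
6 Hz ≤ fs/2 = 30 Hz, appears at 6 Hz.
324 Hz mod fs = 24 Hz.
24 Hz ≤ fs/2 = 30 Hz, appears at 24 Hz.
204 Hz mod fs = 24 Hz.
24 Hz ≤ fs/2 = 30 Hz, appears at 24 Hz.
Distinct values: {6 Hz, 18 Hz, 24 Hz}.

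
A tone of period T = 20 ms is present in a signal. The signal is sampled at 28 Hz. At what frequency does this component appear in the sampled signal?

T = 20 ms → f = 1/T = 50 Hz.
50 Hz mod fs = 22 Hz.
22 Hz > fs/2 = 14 Hz, folds to fs − 22 Hz = 6 Hz.

6 Hz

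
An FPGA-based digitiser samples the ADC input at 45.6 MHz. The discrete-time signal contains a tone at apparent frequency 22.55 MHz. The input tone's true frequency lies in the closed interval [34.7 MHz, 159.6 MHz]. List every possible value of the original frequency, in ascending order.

68.15 MHz, 68.65 MHz, 113.75 MHz, 114.25 MHz, 159.35 MHz

Frequencies that alias to 22.55 MHz are k·fs ± 22.55 MHz for integer k ≥ 0.
k=0: 22.55 MHz.
k=1: 23.05 MHz, 68.15 MHz.
k=2: 68.65 MHz, 113.75 MHz.
k=3: 114.25 MHz, 159.35 MHz.
k=4: 159.85 MHz, 204.95 MHz.
Within [34.7 MHz, 159.6 MHz]: 68.15 MHz, 68.65 MHz, 113.75 MHz, 114.25 MHz, 159.35 MHz.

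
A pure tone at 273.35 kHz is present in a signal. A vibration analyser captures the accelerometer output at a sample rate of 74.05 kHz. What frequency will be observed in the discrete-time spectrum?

22.85 kHz

273.35 kHz mod fs = 51.2 kHz.
51.2 kHz > fs/2 = 37.025 kHz, folds to fs − 51.2 kHz = 22.85 kHz.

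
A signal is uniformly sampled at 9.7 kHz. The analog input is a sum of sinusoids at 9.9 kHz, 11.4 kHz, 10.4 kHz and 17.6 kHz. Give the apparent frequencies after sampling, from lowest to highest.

0.2 kHz, 0.7 kHz, 1.7 kHz, 1.8 kHz

fs/2 = 4.85 kHz.
9.9 kHz mod fs = 0.2 kHz.
0.2 kHz ≤ fs/2 = 4.85 kHz, appears at 0.2 kHz.
11.4 kHz mod fs = 1.7 kHz.
1.7 kHz ≤ fs/2 = 4.85 kHz, appears at 1.7 kHz.
10.4 kHz mod fs = 0.7 kHz.
0.7 kHz ≤ fs/2 = 4.85 kHz, appears at 0.7 kHz.
17.6 kHz mod fs = 7.9 kHz.
7.9 kHz > fs/2 = 4.85 kHz, folds to fs − 7.9 kHz = 1.8 kHz.
Distinct values: {0.2 kHz, 0.7 kHz, 1.7 kHz, 1.8 kHz}.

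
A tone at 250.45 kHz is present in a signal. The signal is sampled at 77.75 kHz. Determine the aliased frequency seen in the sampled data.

17.2 kHz

250.45 kHz mod fs = 17.2 kHz.
17.2 kHz ≤ fs/2 = 38.875 kHz, appears at 17.2 kHz.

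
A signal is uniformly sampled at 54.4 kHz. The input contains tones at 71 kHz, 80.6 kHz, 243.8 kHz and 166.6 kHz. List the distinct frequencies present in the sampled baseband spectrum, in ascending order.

fs/2 = 27.2 kHz.
71 kHz mod fs = 16.6 kHz.
16.6 kHz ≤ fs/2 = 27.2 kHz, appears at 16.6 kHz.
80.6 kHz mod fs = 26.2 kHz.
26.2 kHz ≤ fs/2 = 27.2 kHz, appears at 26.2 kHz.
243.8 kHz mod fs = 26.2 kHz.
26.2 kHz ≤ fs/2 = 27.2 kHz, appears at 26.2 kHz.
166.6 kHz mod fs = 3.4 kHz.
3.4 kHz ≤ fs/2 = 27.2 kHz, appears at 3.4 kHz.
Distinct values: {3.4 kHz, 16.6 kHz, 26.2 kHz}.

3.4 kHz, 16.6 kHz, 26.2 kHz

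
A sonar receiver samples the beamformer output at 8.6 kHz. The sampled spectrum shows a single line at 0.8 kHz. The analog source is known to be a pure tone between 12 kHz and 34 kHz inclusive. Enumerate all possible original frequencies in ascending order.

16.4 kHz, 18 kHz, 25 kHz, 26.6 kHz, 33.6 kHz

Frequencies that alias to 0.8 kHz are k·fs ± 0.8 kHz for integer k ≥ 0.
k=0: 0.8 kHz.
k=1: 7.8 kHz, 9.4 kHz.
k=2: 16.4 kHz, 18 kHz.
k=3: 25 kHz, 26.6 kHz.
k=4: 33.6 kHz, 35.2 kHz.
k=5: 42.2 kHz, 43.8 kHz.
Within [12 kHz, 34 kHz]: 16.4 kHz, 18 kHz, 25 kHz, 26.6 kHz, 33.6 kHz.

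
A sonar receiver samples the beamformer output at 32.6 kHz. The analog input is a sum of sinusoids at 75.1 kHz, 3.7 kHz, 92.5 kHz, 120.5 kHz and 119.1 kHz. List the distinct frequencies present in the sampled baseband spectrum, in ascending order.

3.7 kHz, 5.3 kHz, 9.9 kHz, 11.3 kHz

fs/2 = 16.3 kHz.
75.1 kHz mod fs = 9.9 kHz.
9.9 kHz ≤ fs/2 = 16.3 kHz, appears at 9.9 kHz.
3.7 kHz ≤ fs/2 = 16.3 kHz, passes unchanged.
92.5 kHz mod fs = 27.3 kHz.
27.3 kHz > fs/2 = 16.3 kHz, folds to fs − 27.3 kHz = 5.3 kHz.
120.5 kHz mod fs = 22.7 kHz.
22.7 kHz > fs/2 = 16.3 kHz, folds to fs − 22.7 kHz = 9.9 kHz.
119.1 kHz mod fs = 21.3 kHz.
21.3 kHz > fs/2 = 16.3 kHz, folds to fs − 21.3 kHz = 11.3 kHz.
Distinct values: {3.7 kHz, 5.3 kHz, 9.9 kHz, 11.3 kHz}.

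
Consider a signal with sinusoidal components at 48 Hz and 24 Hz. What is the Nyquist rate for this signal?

96 Hz

Highest-frequency component: 48 Hz.
Nyquist rate = 2 × 48 Hz = 96 Hz.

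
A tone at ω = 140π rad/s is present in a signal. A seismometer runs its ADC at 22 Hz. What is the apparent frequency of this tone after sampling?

ω = 140π rad/s → f = ω/(2π) = 70 Hz.
70 Hz mod fs = 4 Hz.
4 Hz ≤ fs/2 = 11 Hz, appears at 4 Hz.

4 Hz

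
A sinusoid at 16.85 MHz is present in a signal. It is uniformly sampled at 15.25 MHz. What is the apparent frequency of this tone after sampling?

16.85 MHz mod fs = 1.6 MHz.
1.6 MHz ≤ fs/2 = 7.625 MHz, appears at 1.6 MHz.

1.6 MHz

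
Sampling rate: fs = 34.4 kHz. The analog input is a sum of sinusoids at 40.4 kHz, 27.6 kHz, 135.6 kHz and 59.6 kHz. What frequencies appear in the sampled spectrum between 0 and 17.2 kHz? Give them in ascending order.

fs/2 = 17.2 kHz.
40.4 kHz mod fs = 6 kHz.
6 kHz ≤ fs/2 = 17.2 kHz, appears at 6 kHz.
27.6 kHz > fs/2 = 17.2 kHz, folds to fs − 27.6 kHz = 6.8 kHz.
135.6 kHz mod fs = 32.4 kHz.
32.4 kHz > fs/2 = 17.2 kHz, folds to fs − 32.4 kHz = 2 kHz.
59.6 kHz mod fs = 25.2 kHz.
25.2 kHz > fs/2 = 17.2 kHz, folds to fs − 25.2 kHz = 9.2 kHz.
Distinct values: {2 kHz, 6 kHz, 6.8 kHz, 9.2 kHz}.

2 kHz, 6 kHz, 6.8 kHz, 9.2 kHz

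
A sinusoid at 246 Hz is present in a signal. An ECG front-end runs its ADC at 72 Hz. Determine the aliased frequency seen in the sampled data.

30 Hz

246 Hz mod fs = 30 Hz.
30 Hz ≤ fs/2 = 36 Hz, appears at 30 Hz.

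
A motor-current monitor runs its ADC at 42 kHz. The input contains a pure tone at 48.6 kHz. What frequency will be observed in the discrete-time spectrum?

48.6 kHz mod fs = 6.6 kHz.
6.6 kHz ≤ fs/2 = 21 kHz, appears at 6.6 kHz.

6.6 kHz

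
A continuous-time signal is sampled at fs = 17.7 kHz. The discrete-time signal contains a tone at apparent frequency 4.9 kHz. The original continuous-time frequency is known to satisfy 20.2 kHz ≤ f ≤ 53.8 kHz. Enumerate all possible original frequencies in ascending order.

22.6 kHz, 30.5 kHz, 40.3 kHz, 48.2 kHz

Frequencies that alias to 4.9 kHz are k·fs ± 4.9 kHz for integer k ≥ 0.
k=0: 4.9 kHz.
k=1: 12.8 kHz, 22.6 kHz.
k=2: 30.5 kHz, 40.3 kHz.
k=3: 48.2 kHz, 58 kHz.
k=4: 65.9 kHz, 75.7 kHz.
Within [20.2 kHz, 53.8 kHz]: 22.6 kHz, 30.5 kHz, 40.3 kHz, 48.2 kHz.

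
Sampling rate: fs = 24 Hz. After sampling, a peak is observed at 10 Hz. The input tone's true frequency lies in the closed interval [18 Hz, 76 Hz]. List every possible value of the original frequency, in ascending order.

Frequencies that alias to 10 Hz are k·fs ± 10 Hz for integer k ≥ 0.
k=0: 10 Hz.
k=1: 14 Hz, 34 Hz.
k=2: 38 Hz, 58 Hz.
k=3: 62 Hz, 82 Hz.
k=4: 86 Hz, 106 Hz.
Within [18 Hz, 76 Hz]: 34 Hz, 38 Hz, 58 Hz, 62 Hz.

34 Hz, 38 Hz, 58 Hz, 62 Hz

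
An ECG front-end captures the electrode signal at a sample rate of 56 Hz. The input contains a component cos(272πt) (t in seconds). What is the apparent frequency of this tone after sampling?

ω = 272π rad/s → f = ω/(2π) = 136 Hz.
136 Hz mod fs = 24 Hz.
24 Hz ≤ fs/2 = 28 Hz, appears at 24 Hz.

24 Hz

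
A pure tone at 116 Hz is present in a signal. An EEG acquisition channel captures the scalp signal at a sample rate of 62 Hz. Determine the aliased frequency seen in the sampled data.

116 Hz mod fs = 54 Hz.
54 Hz > fs/2 = 31 Hz, folds to fs − 54 Hz = 8 Hz.

8 Hz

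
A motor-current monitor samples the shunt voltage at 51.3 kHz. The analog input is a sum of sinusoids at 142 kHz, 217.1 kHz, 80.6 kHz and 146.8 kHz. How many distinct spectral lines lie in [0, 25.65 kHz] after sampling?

fs/2 = 25.65 kHz.
142 kHz mod fs = 39.4 kHz.
39.4 kHz > fs/2 = 25.65 kHz, folds to fs − 39.4 kHz = 11.9 kHz.
217.1 kHz mod fs = 11.9 kHz.
11.9 kHz ≤ fs/2 = 25.65 kHz, appears at 11.9 kHz.
80.6 kHz mod fs = 29.3 kHz.
29.3 kHz > fs/2 = 25.65 kHz, folds to fs − 29.3 kHz = 22 kHz.
146.8 kHz mod fs = 44.2 kHz.
44.2 kHz > fs/2 = 25.65 kHz, folds to fs − 44.2 kHz = 7.1 kHz.
Distinct values: {7.1 kHz, 11.9 kHz, 22 kHz} → 3.

3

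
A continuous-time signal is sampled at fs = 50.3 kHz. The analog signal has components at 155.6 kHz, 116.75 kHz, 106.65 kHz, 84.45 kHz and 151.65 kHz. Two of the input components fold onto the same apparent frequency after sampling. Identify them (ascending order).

84.45 kHz, 116.75 kHz

fs/2 = 25.15 kHz.
155.6 kHz mod fs = 4.7 kHz.
4.7 kHz ≤ fs/2 = 25.15 kHz, appears at 4.7 kHz.
116.75 kHz mod fs = 16.15 kHz.
16.15 kHz ≤ fs/2 = 25.15 kHz, appears at 16.15 kHz.
106.65 kHz mod fs = 6.05 kHz.
6.05 kHz ≤ fs/2 = 25.15 kHz, appears at 6.05 kHz.
84.45 kHz mod fs = 34.15 kHz.
34.15 kHz > fs/2 = 25.15 kHz, folds to fs − 34.15 kHz = 16.15 kHz.
151.65 kHz mod fs = 0.75 kHz.
0.75 kHz ≤ fs/2 = 25.15 kHz, appears at 0.75 kHz.
84.45 kHz and 116.75 kHz both map to 16.15 kHz.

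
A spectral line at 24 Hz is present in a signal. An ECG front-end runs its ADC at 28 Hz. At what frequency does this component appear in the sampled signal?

4 Hz

24 Hz > fs/2 = 14 Hz, folds to fs − 24 Hz = 4 Hz.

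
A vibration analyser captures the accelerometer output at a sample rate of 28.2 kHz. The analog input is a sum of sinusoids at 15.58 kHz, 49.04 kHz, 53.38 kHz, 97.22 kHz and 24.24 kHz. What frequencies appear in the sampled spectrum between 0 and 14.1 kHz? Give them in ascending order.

fs/2 = 14.1 kHz.
15.58 kHz > fs/2 = 14.1 kHz, folds to fs − 15.58 kHz = 12.62 kHz.
49.04 kHz mod fs = 20.84 kHz.
20.84 kHz > fs/2 = 14.1 kHz, folds to fs − 20.84 kHz = 7.36 kHz.
53.38 kHz mod fs = 25.18 kHz.
25.18 kHz > fs/2 = 14.1 kHz, folds to fs − 25.18 kHz = 3.02 kHz.
97.22 kHz mod fs = 12.62 kHz.
12.62 kHz ≤ fs/2 = 14.1 kHz, appears at 12.62 kHz.
24.24 kHz > fs/2 = 14.1 kHz, folds to fs − 24.24 kHz = 3.96 kHz.
Distinct values: {3.02 kHz, 3.96 kHz, 7.36 kHz, 12.62 kHz}.

3.02 kHz, 3.96 kHz, 7.36 kHz, 12.62 kHz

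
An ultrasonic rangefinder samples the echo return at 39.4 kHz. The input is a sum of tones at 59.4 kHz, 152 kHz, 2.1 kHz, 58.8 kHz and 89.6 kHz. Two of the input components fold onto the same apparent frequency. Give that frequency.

19.4 kHz

fs/2 = 19.7 kHz.
59.4 kHz mod fs = 20 kHz.
20 kHz > fs/2 = 19.7 kHz, folds to fs − 20 kHz = 19.4 kHz.
152 kHz mod fs = 33.8 kHz.
33.8 kHz > fs/2 = 19.7 kHz, folds to fs − 33.8 kHz = 5.6 kHz.
2.1 kHz ≤ fs/2 = 19.7 kHz, passes unchanged.
58.8 kHz mod fs = 19.4 kHz.
19.4 kHz ≤ fs/2 = 19.7 kHz, appears at 19.4 kHz.
89.6 kHz mod fs = 10.8 kHz.
10.8 kHz ≤ fs/2 = 19.7 kHz, appears at 10.8 kHz.
58.8 kHz and 59.4 kHz both map to 19.4 kHz.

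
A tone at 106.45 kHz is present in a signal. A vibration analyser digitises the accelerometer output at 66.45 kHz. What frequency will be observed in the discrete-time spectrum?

106.45 kHz mod fs = 40 kHz.
40 kHz > fs/2 = 33.225 kHz, folds to fs − 40 kHz = 26.45 kHz.

26.45 kHz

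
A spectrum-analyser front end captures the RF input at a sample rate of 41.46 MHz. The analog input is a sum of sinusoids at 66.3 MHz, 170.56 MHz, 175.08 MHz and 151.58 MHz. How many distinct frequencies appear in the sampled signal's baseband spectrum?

fs/2 = 20.73 MHz.
66.3 MHz mod fs = 24.84 MHz.
24.84 MHz > fs/2 = 20.73 MHz, folds to fs − 24.84 MHz = 16.62 MHz.
170.56 MHz mod fs = 4.72 MHz.
4.72 MHz ≤ fs/2 = 20.73 MHz, appears at 4.72 MHz.
175.08 MHz mod fs = 9.24 MHz.
9.24 MHz ≤ fs/2 = 20.73 MHz, appears at 9.24 MHz.
151.58 MHz mod fs = 27.2 MHz.
27.2 MHz > fs/2 = 20.73 MHz, folds to fs − 27.2 MHz = 14.26 MHz.
Distinct values: {4.72 MHz, 9.24 MHz, 14.26 MHz, 16.62 MHz} → 4.

4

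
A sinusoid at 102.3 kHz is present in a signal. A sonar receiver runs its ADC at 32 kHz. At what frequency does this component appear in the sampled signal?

6.3 kHz

102.3 kHz mod fs = 6.3 kHz.
6.3 kHz ≤ fs/2 = 16 kHz, appears at 6.3 kHz.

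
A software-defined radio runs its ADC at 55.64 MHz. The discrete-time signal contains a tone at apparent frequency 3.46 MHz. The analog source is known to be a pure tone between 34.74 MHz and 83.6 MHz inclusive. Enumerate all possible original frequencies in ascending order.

52.18 MHz, 59.1 MHz

Frequencies that alias to 3.46 MHz are k·fs ± 3.46 MHz for integer k ≥ 0.
k=0: 3.46 MHz.
k=1: 52.18 MHz, 59.1 MHz.
k=2: 107.82 MHz, 114.74 MHz.
Within [34.74 MHz, 83.6 MHz]: 52.18 MHz, 59.1 MHz.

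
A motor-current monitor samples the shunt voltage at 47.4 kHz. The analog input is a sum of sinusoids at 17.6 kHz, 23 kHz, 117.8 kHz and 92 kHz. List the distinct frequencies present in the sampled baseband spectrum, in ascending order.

2.8 kHz, 17.6 kHz, 23 kHz

fs/2 = 23.7 kHz.
17.6 kHz ≤ fs/2 = 23.7 kHz, passes unchanged.
23 kHz ≤ fs/2 = 23.7 kHz, passes unchanged.
117.8 kHz mod fs = 23 kHz.
23 kHz ≤ fs/2 = 23.7 kHz, appears at 23 kHz.
92 kHz mod fs = 44.6 kHz.
44.6 kHz > fs/2 = 23.7 kHz, folds to fs − 44.6 kHz = 2.8 kHz.
Distinct values: {2.8 kHz, 17.6 kHz, 23 kHz}.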